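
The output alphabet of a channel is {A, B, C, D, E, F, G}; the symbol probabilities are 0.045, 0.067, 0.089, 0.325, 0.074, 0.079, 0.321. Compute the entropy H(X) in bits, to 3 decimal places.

H = −Σ pᵢ log₂ pᵢ.
−0.045·log₂(0.045) = 0.2013
−0.067·log₂(0.067) = 0.2613
−0.089·log₂(0.089) = 0.3106
−0.325·log₂(0.325) = 0.5270
−0.074·log₂(0.074) = 0.2780
−0.079·log₂(0.079) = 0.2893
−0.321·log₂(0.321) = 0.5262
Sum ≈ 2.3937 → 2.394 bits.

2.394 bits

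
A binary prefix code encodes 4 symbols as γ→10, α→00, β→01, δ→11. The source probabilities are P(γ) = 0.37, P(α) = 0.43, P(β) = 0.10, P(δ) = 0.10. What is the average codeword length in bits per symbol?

L̄ = Σ pᵢ·ℓᵢ = 0.37·2 + 0.43·2 + 0.10·2 + 0.10·2 = 2 bits/symbol.

2 bits/symbol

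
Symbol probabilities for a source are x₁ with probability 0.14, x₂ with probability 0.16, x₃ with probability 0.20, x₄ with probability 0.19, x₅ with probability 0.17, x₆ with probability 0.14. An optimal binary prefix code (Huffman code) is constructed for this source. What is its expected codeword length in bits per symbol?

Repeatedly combine the two least-probable nodes; the expected code length is the sum of the merged weights.
merge 7/50 + 7/50 → 7/25
merge 4/25 + 17/100 → 33/100
merge 19/100 + 1/5 → 39/100
merge 7/25 + 33/100 → 61/100
merge 39/100 + 61/100 → 1
L = 7/25 + 33/100 + 39/100 + 61/100 + 1 = 261/100 = 2.61 bits/symbol.

2.61 bits/symbol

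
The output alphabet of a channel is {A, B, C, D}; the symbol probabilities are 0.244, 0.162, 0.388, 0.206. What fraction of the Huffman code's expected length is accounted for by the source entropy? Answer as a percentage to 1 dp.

Entropy H = −Σ p log₂ p ≈ 1.9214 bits.
Huffman merges: 81/500+103/500→46/125; 61/250+46/125→153/250; 97/250+153/250→1. L = 99/50 ≈ 1.9800.
Efficiency = H/L = 1.9214/1.9800 = 97.0%.

97.0%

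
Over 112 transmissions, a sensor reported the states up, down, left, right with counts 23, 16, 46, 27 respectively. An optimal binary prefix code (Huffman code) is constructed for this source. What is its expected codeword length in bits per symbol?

1.9375 bits/symbol

Probabilities are the counts divided by 112.
Repeatedly combine the two least-probable nodes; the expected code length is the sum of the merged weights.
merge 1/7 + 23/112 → 39/112
merge 27/112 + 39/112 → 33/56
merge 23/56 + 33/56 → 1
L = 39/112 + 33/56 + 1 = 31/16 = 1.9375 bits/symbol.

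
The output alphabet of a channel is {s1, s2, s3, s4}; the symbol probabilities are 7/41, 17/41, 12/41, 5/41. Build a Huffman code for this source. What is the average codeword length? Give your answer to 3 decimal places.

1.878 bits/symbol

Repeatedly combine the two least-probable nodes; the expected code length is the sum of the merged weights.
merge 5/41 + 7/41 → 12/41
merge 12/41 + 12/41 → 24/41
merge 17/41 + 24/41 → 1
L = 12/41 + 24/41 + 1 = 77/41 ≈ 1.878 bits/symbol.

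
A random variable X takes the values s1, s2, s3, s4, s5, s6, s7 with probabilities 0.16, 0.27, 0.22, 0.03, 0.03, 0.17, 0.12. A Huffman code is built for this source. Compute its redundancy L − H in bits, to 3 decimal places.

Entropy H = −Σ p log₂ p ≈ 2.5188 bits.
Huffman merges: 3/100+3/100→3/50; 3/50+3/25→9/50; 4/25+17/100→33/100; 9/50+11/50→2/5; 27/100+33/100→3/5; 2/5+3/5→1. L = 257/100 ≈ 2.5700.
L − H = 2.5700 − 2.5188 = 0.051 bits.

0.051 bits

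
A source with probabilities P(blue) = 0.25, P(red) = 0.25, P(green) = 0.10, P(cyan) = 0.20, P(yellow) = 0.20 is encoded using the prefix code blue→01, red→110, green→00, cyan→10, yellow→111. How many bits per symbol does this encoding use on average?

2.45 bits/symbol

L̄ = Σ pᵢ·ℓᵢ = 0.25·2 + 0.25·3 + 0.10·2 + 0.20·2 + 0.20·3 = 2.45 bits/symbol.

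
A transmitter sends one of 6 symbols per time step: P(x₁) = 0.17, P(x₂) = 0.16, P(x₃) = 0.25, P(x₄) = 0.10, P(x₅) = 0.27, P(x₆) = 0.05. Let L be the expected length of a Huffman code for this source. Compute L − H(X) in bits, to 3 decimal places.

Entropy H = −Σ p log₂ p ≈ 2.4159 bits.
Huffman merges: 1/20+1/10→3/20; 3/20+4/25→31/100; 17/100+1/4→21/50; 27/100+31/100→29/50; 21/50+29/50→1. L = 123/50 ≈ 2.4600.
L − H = 2.4600 − 2.4159 = 0.044 bits.

0.044 bits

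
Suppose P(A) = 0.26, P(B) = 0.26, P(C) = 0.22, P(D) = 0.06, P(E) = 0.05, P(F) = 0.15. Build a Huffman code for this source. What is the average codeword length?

2.37 bits/symbol

Repeatedly combine the two least-probable nodes; the expected code length is the sum of the merged weights.
merge 1/20 + 3/50 → 11/100
merge 11/100 + 3/20 → 13/50
merge 11/50 + 13/50 → 12/25
merge 13/50 + 13/50 → 13/25
merge 12/25 + 13/25 → 1
L = 11/100 + 13/50 + 12/25 + 13/25 + 1 = 237/100 = 2.37 bits/symbol.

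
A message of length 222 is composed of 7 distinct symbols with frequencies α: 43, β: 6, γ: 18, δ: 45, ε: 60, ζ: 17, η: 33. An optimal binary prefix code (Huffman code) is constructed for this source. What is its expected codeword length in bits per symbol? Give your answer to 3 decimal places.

2.622 bits/symbol

Probabilities are the counts divided by 222.
Repeatedly combine the two least-probable nodes; the expected code length is the sum of the merged weights.
merge 1/37 + 17/222 → 23/222
merge 3/37 + 23/222 → 41/222
merge 11/74 + 41/222 → 1/3
merge 43/222 + 15/74 → 44/111
merge 10/37 + 1/3 → 67/111
merge 44/111 + 67/111 → 1
L = 23/222 + 41/222 + 1/3 + 44/111 + 67/111 + 1 = 97/37 ≈ 2.622 bits/symbol.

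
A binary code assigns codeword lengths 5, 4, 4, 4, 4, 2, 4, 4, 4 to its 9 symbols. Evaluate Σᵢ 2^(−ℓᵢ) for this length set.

With common denominator 2^5 = 32: Σ 2^(−ℓᵢ) = 1/32 + 2/32 + 2/32 + 2/32 + 2/32 + 8/32 + 2/32 + 2/32 + 2/32 = 23/32 = 0.71875.

0.71875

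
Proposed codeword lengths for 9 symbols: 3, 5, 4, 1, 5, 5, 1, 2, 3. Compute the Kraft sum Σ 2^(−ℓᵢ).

1.65625

With common denominator 2^5 = 32: Σ 2^(−ℓᵢ) = 4/32 + 1/32 + 2/32 + 16/32 + 1/32 + 1/32 + 16/32 + 8/32 + 4/32 = 53/32 = 1.65625.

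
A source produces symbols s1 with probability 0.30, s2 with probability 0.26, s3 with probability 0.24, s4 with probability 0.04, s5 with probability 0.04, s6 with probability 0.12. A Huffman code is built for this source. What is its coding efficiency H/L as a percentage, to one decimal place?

99.1%

Entropy H = −Σ p log₂ p ≈ 2.2591 bits.
Huffman merges: 1/25+1/25→2/25; 2/25+3/25→1/5; 1/5+6/25→11/25; 13/50+3/10→14/25; 11/25+14/25→1. L = 57/25 ≈ 2.2800.
Efficiency = H/L = 2.2591/2.2800 = 99.1%.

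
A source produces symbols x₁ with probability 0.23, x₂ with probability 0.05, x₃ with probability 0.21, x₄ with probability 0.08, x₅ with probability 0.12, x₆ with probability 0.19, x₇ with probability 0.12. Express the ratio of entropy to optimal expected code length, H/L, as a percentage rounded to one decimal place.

98.8%

Entropy H = −Σ p log₂ p ≈ 2.6575 bits.
Huffman merges: 1/20+2/25→13/100; 3/25+3/25→6/25; 13/100+19/100→8/25; 21/100+23/100→11/25; 6/25+8/25→14/25; 11/25+14/25→1. L = 269/100 ≈ 2.6900.
Efficiency = H/L = 2.6575/2.6900 = 98.8%.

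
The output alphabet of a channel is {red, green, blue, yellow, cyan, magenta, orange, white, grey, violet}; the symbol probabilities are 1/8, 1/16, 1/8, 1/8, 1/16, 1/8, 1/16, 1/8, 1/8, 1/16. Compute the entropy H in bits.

Each probability is a power of 1/2, so log₂(1/p) is an integer.
H = Σ p·log₂(1/p) = 1/8·3 + 1/16·4 + 1/8·3 + 1/8·3 + 1/16·4 + 1/8·3 + 1/16·4 + 1/8·3 + 1/8·3 + 1/16·4 = 3.25 bits.

3.25 bits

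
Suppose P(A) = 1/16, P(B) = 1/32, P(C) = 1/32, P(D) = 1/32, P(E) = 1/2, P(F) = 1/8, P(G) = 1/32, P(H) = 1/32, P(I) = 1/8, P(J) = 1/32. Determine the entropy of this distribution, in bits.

2.4375 bits

Each probability is a power of 1/2, so log₂(1/p) is an integer.
H = Σ p·log₂(1/p) = 1/16·4 + 1/32·5 + 1/32·5 + 1/32·5 + 1/2·1 + 1/8·3 + 1/32·5 + 1/32·5 + 1/8·3 + 1/32·5 = 2.4375 bits.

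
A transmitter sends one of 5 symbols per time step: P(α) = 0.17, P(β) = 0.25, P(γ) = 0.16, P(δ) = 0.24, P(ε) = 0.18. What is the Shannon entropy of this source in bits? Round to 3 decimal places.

2.297 bits

H = −Σ pᵢ log₂ pᵢ.
−0.17·log₂(0.17) = 0.4346
−0.25·log₂(0.25) = 0.5000
−0.16·log₂(0.16) = 0.4230
−0.24·log₂(0.24) = 0.4941
−0.18·log₂(0.18) = 0.4453
Sum ≈ 2.2970 → 2.297 bits.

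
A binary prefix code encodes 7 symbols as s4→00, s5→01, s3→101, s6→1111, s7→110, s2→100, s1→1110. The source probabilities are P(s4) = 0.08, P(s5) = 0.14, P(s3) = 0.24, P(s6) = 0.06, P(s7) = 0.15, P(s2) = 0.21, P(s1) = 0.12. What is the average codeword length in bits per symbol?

L̄ = Σ pᵢ·ℓᵢ = 0.08·2 + 0.14·2 + 0.24·3 + 0.06·4 + 0.15·3 + 0.21·3 + 0.12·4 = 2.96 bits/symbol.

2.96 bits/symbol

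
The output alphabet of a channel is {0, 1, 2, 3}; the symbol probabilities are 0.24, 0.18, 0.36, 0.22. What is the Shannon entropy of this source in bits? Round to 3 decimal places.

1.951 bits

H = −Σ pᵢ log₂ pᵢ.
−0.24·log₂(0.24) = 0.4941
−0.18·log₂(0.18) = 0.4453
−0.36·log₂(0.36) = 0.5306
−0.22·log₂(0.22) = 0.4806
Sum ≈ 1.9506 → 1.951 bits.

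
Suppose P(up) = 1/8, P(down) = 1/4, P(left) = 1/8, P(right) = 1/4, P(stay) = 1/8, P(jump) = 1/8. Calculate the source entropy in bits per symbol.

Each probability is a power of 1/2, so log₂(1/p) is an integer.
H = Σ p·log₂(1/p) = 1/8·3 + 1/4·2 + 1/8·3 + 1/4·2 + 1/8·3 + 1/8·3 = 2.5 bits.

2.5 bits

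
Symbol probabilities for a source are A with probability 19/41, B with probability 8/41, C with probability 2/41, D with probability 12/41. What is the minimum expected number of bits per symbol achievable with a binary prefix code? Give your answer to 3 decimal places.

Repeatedly combine the two least-probable nodes; the expected code length is the sum of the merged weights.
merge 2/41 + 8/41 → 10/41
merge 10/41 + 12/41 → 22/41
merge 19/41 + 22/41 → 1
L = 10/41 + 22/41 + 1 = 73/41 ≈ 1.780 bits/symbol.

1.780 bits/symbol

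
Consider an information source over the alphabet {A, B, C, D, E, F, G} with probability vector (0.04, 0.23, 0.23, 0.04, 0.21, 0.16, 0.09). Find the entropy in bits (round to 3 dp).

2.555 bits

H = −Σ pᵢ log₂ pᵢ.
−0.04·log₂(0.04) = 0.1858
−0.23·log₂(0.23) = 0.4877
−0.23·log₂(0.23) = 0.4877
−0.04·log₂(0.04) = 0.1858
−0.21·log₂(0.21) = 0.4728
−0.16·log₂(0.16) = 0.4230
−0.09·log₂(0.09) = 0.3127
Sum ≈ 2.5553 → 2.555 bits.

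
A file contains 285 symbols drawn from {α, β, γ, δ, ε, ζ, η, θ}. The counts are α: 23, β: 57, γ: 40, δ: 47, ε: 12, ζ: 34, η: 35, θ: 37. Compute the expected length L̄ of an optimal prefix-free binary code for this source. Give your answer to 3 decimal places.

Probabilities are the counts divided by 285.
Repeatedly combine the two least-probable nodes; the expected code length is the sum of the merged weights.
merge 4/95 + 23/285 → 7/57
merge 34/285 + 7/57 → 23/95
merge 7/57 + 37/285 → 24/95
merge 8/57 + 47/285 → 29/95
merge 1/5 + 23/95 → 42/95
merge 24/95 + 29/95 → 53/95
merge 42/95 + 53/95 → 1
L = 7/57 + 23/95 + 24/95 + 29/95 + 42/95 + 53/95 + 1 = 833/285 ≈ 2.923 bits/symbol.

2.923 bits/symbol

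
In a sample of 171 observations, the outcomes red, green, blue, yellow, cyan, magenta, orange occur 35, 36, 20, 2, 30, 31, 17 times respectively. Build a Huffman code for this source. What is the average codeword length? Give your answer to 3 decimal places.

2.696 bits/symbol

Probabilities are the counts divided by 171.
Repeatedly combine the two least-probable nodes; the expected code length is the sum of the merged weights.
merge 2/171 + 17/171 → 1/9
merge 1/9 + 20/171 → 13/57
merge 10/57 + 31/171 → 61/171
merge 35/171 + 4/19 → 71/171
merge 13/57 + 61/171 → 100/171
merge 71/171 + 100/171 → 1
L = 1/9 + 13/57 + 61/171 + 71/171 + 100/171 + 1 = 461/171 ≈ 2.696 bits/symbol.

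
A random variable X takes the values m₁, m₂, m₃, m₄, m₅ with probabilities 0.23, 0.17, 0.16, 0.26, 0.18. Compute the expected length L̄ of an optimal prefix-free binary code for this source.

Repeatedly combine the two least-probable nodes; the expected code length is the sum of the merged weights.
merge 4/25 + 17/100 → 33/100
merge 9/50 + 23/100 → 41/100
merge 13/50 + 33/100 → 59/100
merge 41/100 + 59/100 → 1
L = 33/100 + 41/100 + 59/100 + 1 = 233/100 = 2.33 bits/symbol.

2.33 bits/symbol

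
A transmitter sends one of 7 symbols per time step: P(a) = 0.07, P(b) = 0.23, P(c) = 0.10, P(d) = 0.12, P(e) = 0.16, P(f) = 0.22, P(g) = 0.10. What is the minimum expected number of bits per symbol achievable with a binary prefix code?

Repeatedly combine the two least-probable nodes; the expected code length is the sum of the merged weights.
merge 7/100 + 1/10 → 17/100
merge 1/10 + 3/25 → 11/50
merge 4/25 + 17/100 → 33/100
merge 11/50 + 11/50 → 11/25
merge 23/100 + 33/100 → 14/25
merge 11/25 + 14/25 → 1
L = 17/100 + 11/50 + 33/100 + 11/25 + 14/25 + 1 = 68/25 = 2.72 bits/symbol.

2.72 bits/symbol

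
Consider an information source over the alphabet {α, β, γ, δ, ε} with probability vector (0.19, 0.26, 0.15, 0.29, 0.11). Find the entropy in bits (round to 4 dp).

2.2393 bits

H = −Σ pᵢ log₂ pᵢ.
−0.19·log₂(0.19) = 0.4552
−0.26·log₂(0.26) = 0.5053
−0.15·log₂(0.15) = 0.4105
−0.29·log₂(0.29) = 0.5179
−0.11·log₂(0.11) = 0.3503
Sum ≈ 2.2393 → 2.2393 bits.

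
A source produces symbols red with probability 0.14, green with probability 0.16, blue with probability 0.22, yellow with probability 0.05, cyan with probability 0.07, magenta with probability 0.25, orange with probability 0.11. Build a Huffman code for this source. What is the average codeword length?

Repeatedly combine the two least-probable nodes; the expected code length is the sum of the merged weights.
merge 1/20 + 7/100 → 3/25
merge 11/100 + 3/25 → 23/100
merge 7/50 + 4/25 → 3/10
merge 11/50 + 23/100 → 9/20
merge 1/4 + 3/10 → 11/20
merge 9/20 + 11/20 → 1
L = 3/25 + 23/100 + 3/10 + 9/20 + 11/20 + 1 = 53/20 = 2.65 bits/symbol.

2.65 bits/symbol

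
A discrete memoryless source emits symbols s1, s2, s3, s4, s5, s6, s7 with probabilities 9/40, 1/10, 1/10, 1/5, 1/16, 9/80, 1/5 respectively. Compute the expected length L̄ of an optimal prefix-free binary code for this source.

2.7375 bits/symbol

Repeatedly combine the two least-probable nodes; the expected code length is the sum of the merged weights.
merge 1/16 + 1/10 → 13/80
merge 1/10 + 9/80 → 17/80
merge 13/80 + 1/5 → 29/80
merge 1/5 + 17/80 → 33/80
merge 9/40 + 29/80 → 47/80
merge 33/80 + 47/80 → 1
L = 13/80 + 17/80 + 29/80 + 33/80 + 47/80 + 1 = 219/80 = 2.7375 bits/symbol.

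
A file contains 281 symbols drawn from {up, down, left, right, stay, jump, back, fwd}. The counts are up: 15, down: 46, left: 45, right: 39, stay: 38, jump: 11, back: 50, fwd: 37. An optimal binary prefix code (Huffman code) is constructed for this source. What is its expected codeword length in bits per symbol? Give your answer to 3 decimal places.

2.915 bits/symbol

Probabilities are the counts divided by 281.
Repeatedly combine the two least-probable nodes; the expected code length is the sum of the merged weights.
merge 11/281 + 15/281 → 26/281
merge 26/281 + 37/281 → 63/281
merge 38/281 + 39/281 → 77/281
merge 45/281 + 46/281 → 91/281
merge 50/281 + 63/281 → 113/281
merge 77/281 + 91/281 → 168/281
merge 113/281 + 168/281 → 1
L = 26/281 + 63/281 + 77/281 + 91/281 + 113/281 + 168/281 + 1 = 819/281 ≈ 2.915 bits/symbol.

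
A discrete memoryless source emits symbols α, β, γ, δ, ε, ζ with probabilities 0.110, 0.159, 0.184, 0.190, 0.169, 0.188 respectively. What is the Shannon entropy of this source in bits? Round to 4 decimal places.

H = −Σ pᵢ log₂ pᵢ.
−0.110·log₂(0.110) = 0.3503
−0.159·log₂(0.159) = 0.4218
−0.184·log₂(0.184) = 0.4494
−0.190·log₂(0.190) = 0.4552
−0.169·log₂(0.169) = 0.4335
−0.188·log₂(0.188) = 0.4533
Sum ≈ 2.5635 → 2.5635 bits.

2.5635 bits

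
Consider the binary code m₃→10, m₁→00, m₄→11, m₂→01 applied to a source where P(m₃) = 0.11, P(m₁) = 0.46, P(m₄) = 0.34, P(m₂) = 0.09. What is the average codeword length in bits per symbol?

L̄ = Σ pᵢ·ℓᵢ = 0.11·2 + 0.46·2 + 0.34·2 + 0.09·2 = 2 bits/symbol.

2 bits/symbol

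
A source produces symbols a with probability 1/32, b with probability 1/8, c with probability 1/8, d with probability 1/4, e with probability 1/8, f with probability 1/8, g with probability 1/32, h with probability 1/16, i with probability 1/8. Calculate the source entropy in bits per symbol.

2.9375 bits

Each probability is a power of 1/2, so log₂(1/p) is an integer.
H = Σ p·log₂(1/p) = 1/32·5 + 1/8·3 + 1/8·3 + 1/4·2 + 1/8·3 + 1/8·3 + 1/32·5 + 1/16·4 + 1/8·3 = 2.9375 bits.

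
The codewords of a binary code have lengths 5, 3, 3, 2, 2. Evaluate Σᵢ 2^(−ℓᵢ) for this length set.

With common denominator 2^5 = 32: Σ 2^(−ℓᵢ) = 1/32 + 4/32 + 4/32 + 8/32 + 8/32 = 25/32 = 0.78125.

0.78125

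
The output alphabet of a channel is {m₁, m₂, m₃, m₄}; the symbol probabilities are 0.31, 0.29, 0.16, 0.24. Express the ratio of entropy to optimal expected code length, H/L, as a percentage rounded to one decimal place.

97.9%

Entropy H = −Σ p log₂ p ≈ 1.9588 bits.
Huffman merges: 4/25+6/25→2/5; 29/100+31/100→3/5; 2/5+3/5→1. L = 2 ≈ 2.0000.
Efficiency = H/L = 1.9588/2.0000 = 97.9%.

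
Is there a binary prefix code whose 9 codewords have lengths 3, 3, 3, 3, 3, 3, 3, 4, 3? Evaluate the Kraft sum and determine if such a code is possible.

With common denominator 2^4 = 16: Σ 2^(−ℓᵢ) = 2/16 + 2/16 + 2/16 + 2/16 + 2/16 + 2/16 + 2/16 + 1/16 + 2/16 = 17/16 = 1.0625.
Kraft's inequality requires Σ ≤ 1; here Σ = 1.0625 > 1, so no such prefix code exists.

1.0625; no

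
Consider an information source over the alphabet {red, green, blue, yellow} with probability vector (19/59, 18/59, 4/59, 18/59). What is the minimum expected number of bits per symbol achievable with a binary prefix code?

2 bits/symbol

Repeatedly combine the two least-probable nodes; the expected code length is the sum of the merged weights.
merge 4/59 + 18/59 → 22/59
merge 18/59 + 19/59 → 37/59
merge 22/59 + 37/59 → 1
L = 22/59 + 37/59 + 1 = 2 bits/symbol.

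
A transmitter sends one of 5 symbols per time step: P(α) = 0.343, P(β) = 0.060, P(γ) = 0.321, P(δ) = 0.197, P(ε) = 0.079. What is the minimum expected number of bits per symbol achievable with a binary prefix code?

2.132 bits/symbol

Repeatedly combine the two least-probable nodes; the expected code length is the sum of the merged weights.
merge 3/50 + 79/1000 → 139/1000
merge 139/1000 + 197/1000 → 42/125
merge 321/1000 + 42/125 → 657/1000
merge 343/1000 + 657/1000 → 1
L = 139/1000 + 42/125 + 657/1000 + 1 = 533/250 = 2.132 bits/symbol.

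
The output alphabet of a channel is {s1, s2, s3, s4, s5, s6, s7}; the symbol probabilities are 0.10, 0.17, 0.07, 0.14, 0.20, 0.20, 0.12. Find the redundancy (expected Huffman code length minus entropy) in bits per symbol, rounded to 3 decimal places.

Entropy H = −Σ p log₂ p ≈ 2.7283 bits.
Huffman merges: 7/100+1/10→17/100; 3/25+7/50→13/50; 17/100+17/100→17/50; 1/5+1/5→2/5; 13/50+17/50→3/5; 2/5+3/5→1. L = 277/100 ≈ 2.7700.
L − H = 2.7700 − 2.7283 = 0.042 bits.

0.042 bits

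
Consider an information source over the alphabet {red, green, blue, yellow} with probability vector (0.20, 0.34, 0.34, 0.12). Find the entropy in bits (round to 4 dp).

H = −Σ pᵢ log₂ pᵢ.
−0.20·log₂(0.20) = 0.4644
−0.34·log₂(0.34) = 0.5292
−0.34·log₂(0.34) = 0.5292
−0.12·log₂(0.12) = 0.3671
Sum ≈ 1.8898 → 1.8898 bits.

1.8898 bits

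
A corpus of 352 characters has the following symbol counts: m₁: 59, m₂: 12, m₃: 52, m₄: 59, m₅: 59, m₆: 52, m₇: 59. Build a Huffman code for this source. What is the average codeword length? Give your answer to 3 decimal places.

Probabilities are the counts divided by 352.
Repeatedly combine the two least-probable nodes; the expected code length is the sum of the merged weights.
merge 3/88 + 13/88 → 2/11
merge 13/88 + 59/352 → 111/352
merge 59/352 + 59/352 → 59/176
merge 59/352 + 2/11 → 123/352
merge 111/352 + 59/176 → 229/352
merge 123/352 + 229/352 → 1
L = 2/11 + 111/352 + 59/176 + 123/352 + 229/352 + 1 = 997/352 ≈ 2.832 bits/symbol.

2.832 bits/symbol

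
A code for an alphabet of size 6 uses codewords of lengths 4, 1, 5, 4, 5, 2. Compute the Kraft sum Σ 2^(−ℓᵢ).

With common denominator 2^5 = 32: Σ 2^(−ℓᵢ) = 2/32 + 16/32 + 1/32 + 2/32 + 1/32 + 8/32 = 30/32 = 0.9375.

0.9375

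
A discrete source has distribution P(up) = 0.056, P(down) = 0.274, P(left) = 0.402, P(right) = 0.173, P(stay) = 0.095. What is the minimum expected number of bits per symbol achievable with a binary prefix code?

Repeatedly combine the two least-probable nodes; the expected code length is the sum of the merged weights.
merge 7/125 + 19/200 → 151/1000
merge 151/1000 + 173/1000 → 81/250
merge 137/500 + 81/250 → 299/500
merge 201/500 + 299/500 → 1
L = 151/1000 + 81/250 + 299/500 + 1 = 2073/1000 = 2.073 bits/symbol.

2.073 bits/symbol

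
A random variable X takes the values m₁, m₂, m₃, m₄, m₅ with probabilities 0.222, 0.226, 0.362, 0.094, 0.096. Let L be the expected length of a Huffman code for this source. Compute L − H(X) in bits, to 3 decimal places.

Entropy H = −Σ p log₂ p ≈ 2.1428 bits.
Huffman merges: 47/500+12/125→19/100; 19/100+111/500→103/250; 113/500+181/500→147/250; 103/250+147/250→1. L = 219/100 ≈ 2.1900.
L − H = 2.1900 − 2.1428 = 0.047 bits.

0.047 bits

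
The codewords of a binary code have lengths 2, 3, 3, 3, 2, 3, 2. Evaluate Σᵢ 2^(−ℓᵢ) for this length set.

1.25

With common denominator 2^3 = 8: Σ 2^(−ℓᵢ) = 2/8 + 1/8 + 1/8 + 1/8 + 2/8 + 1/8 + 2/8 = 10/8 = 1.25.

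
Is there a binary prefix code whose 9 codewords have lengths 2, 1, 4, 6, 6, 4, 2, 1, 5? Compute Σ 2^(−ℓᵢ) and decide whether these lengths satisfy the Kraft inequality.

With common denominator 2^6 = 64: Σ 2^(−ℓᵢ) = 16/64 + 32/64 + 4/64 + 1/64 + 1/64 + 4/64 + 16/64 + 32/64 + 2/64 = 108/64 = 1.6875.
Kraft's inequality requires Σ ≤ 1; here Σ = 1.6875 > 1, so no such prefix code exists.

1.6875; no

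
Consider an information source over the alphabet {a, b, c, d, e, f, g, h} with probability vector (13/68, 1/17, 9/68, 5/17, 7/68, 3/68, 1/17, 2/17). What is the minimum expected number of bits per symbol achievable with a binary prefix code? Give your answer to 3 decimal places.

Repeatedly combine the two least-probable nodes; the expected code length is the sum of the merged weights.
merge 3/68 + 1/17 → 7/68
merge 1/17 + 7/68 → 11/68
merge 7/68 + 2/17 → 15/68
merge 9/68 + 11/68 → 5/17
merge 13/68 + 15/68 → 7/17
merge 5/17 + 5/17 → 10/17
merge 7/17 + 10/17 → 1
L = 7/68 + 11/68 + 15/68 + 5/17 + 7/17 + 10/17 + 1 = 189/68 ≈ 2.779 bits/symbol.

2.779 bits/symbol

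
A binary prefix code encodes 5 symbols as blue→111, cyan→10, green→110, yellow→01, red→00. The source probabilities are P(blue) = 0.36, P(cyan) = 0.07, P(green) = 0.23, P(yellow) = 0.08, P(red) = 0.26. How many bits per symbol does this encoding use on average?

L̄ = Σ pᵢ·ℓᵢ = 0.36·3 + 0.07·2 + 0.23·3 + 0.08·2 + 0.26·2 = 2.59 bits/symbol.

2.59 bits/symbol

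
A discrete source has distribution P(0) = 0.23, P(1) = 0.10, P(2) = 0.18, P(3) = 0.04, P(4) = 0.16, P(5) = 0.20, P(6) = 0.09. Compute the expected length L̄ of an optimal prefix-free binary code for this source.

Repeatedly combine the two least-probable nodes; the expected code length is the sum of the merged weights.
merge 1/25 + 9/100 → 13/100
merge 1/10 + 13/100 → 23/100
merge 4/25 + 9/50 → 17/50
merge 1/5 + 23/100 → 43/100
merge 23/100 + 17/50 → 57/100
merge 43/100 + 57/100 → 1
L = 13/100 + 23/100 + 17/50 + 43/100 + 57/100 + 1 = 27/10 = 2.7 bits/symbol.

2.7 bits/symbol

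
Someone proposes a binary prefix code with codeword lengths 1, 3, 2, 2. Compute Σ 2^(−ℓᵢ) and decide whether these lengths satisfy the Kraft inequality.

With common denominator 2^3 = 8: Σ 2^(−ℓᵢ) = 4/8 + 1/8 + 2/8 + 2/8 = 9/8 = 1.125.
Kraft's inequality requires Σ ≤ 1; here Σ = 1.125 > 1, so no such prefix code exists.

1.125; no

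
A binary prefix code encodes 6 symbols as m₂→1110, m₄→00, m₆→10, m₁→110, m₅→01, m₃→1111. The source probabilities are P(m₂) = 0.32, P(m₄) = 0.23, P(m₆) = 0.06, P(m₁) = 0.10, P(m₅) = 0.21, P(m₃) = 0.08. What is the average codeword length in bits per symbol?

2.9 bits/symbol

L̄ = Σ pᵢ·ℓᵢ = 0.32·4 + 0.23·2 + 0.06·2 + 0.10·3 + 0.21·2 + 0.08·4 = 2.9 bits/symbol.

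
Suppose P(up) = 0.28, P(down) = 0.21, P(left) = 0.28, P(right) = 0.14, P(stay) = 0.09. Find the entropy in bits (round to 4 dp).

2.2110 bits

H = −Σ pᵢ log₂ pᵢ.
−0.28·log₂(0.28) = 0.5142
−0.21·log₂(0.21) = 0.4728
−0.28·log₂(0.28) = 0.5142
−0.14·log₂(0.14) = 0.3971
−0.09·log₂(0.09) = 0.3127
Sum ≈ 2.2110 → 2.2110 bits.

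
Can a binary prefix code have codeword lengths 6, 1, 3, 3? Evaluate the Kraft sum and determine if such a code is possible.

With common denominator 2^6 = 64: Σ 2^(−ℓᵢ) = 1/64 + 32/64 + 8/64 + 8/64 = 49/64 = 0.765625.
Kraft's inequality requires Σ ≤ 1; here Σ = 0.765625 ≤ 1, so such a prefix code exists.

0.765625; yes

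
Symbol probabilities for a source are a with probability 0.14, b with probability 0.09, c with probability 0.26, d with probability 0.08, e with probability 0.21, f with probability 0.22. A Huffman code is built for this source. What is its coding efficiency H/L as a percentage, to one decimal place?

Entropy H = −Σ p log₂ p ≈ 2.4600 bits.
Huffman merges: 2/25+9/100→17/100; 7/50+17/100→31/100; 21/100+11/50→43/100; 13/50+31/100→57/100; 43/100+57/100→1. L = 62/25 ≈ 2.4800.
Efficiency = H/L = 2.4600/2.4800 = 99.2%.

99.2%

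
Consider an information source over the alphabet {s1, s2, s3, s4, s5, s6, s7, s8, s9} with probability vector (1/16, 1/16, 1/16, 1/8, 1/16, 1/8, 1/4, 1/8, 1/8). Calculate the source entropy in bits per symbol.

3 bits

Each probability is a power of 1/2, so log₂(1/p) is an integer.
H = Σ p·log₂(1/p) = 1/16·4 + 1/16·4 + 1/16·4 + 1/8·3 + 1/16·4 + 1/8·3 + 1/4·2 + 1/8·3 + 1/8·3 = 3 bits.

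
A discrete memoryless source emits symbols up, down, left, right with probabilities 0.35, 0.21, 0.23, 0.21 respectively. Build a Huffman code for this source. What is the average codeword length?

2 bits/symbol

Repeatedly combine the two least-probable nodes; the expected code length is the sum of the merged weights.
merge 21/100 + 21/100 → 21/50
merge 23/100 + 7/20 → 29/50
merge 21/50 + 29/50 → 1
L = 21/50 + 29/50 + 1 = 2 bits/symbol.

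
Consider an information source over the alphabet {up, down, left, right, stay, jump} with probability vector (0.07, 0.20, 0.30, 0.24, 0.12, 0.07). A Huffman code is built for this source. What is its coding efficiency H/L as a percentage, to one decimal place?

99.3%

Entropy H = −Σ p log₂ p ≈ 2.3838 bits.
Huffman merges: 7/100+7/100→7/50; 3/25+7/50→13/50; 1/5+6/25→11/25; 13/50+3/10→14/25; 11/25+14/25→1. L = 12/5 ≈ 2.4000.
Efficiency = H/L = 2.3838/2.4000 = 99.3%.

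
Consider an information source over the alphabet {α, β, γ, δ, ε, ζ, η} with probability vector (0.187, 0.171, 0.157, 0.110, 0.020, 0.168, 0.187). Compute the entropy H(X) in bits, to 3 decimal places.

H = −Σ pᵢ log₂ pᵢ.
−0.187·log₂(0.187) = 0.4523
−0.171·log₂(0.171) = 0.4357
−0.157·log₂(0.157) = 0.4194
−0.110·log₂(0.110) = 0.3503
−0.020·log₂(0.020) = 0.1129
−0.168·log₂(0.168) = 0.4323
−0.187·log₂(0.187) = 0.4523
Sum ≈ 2.6552 → 2.655 bits.

2.655 bits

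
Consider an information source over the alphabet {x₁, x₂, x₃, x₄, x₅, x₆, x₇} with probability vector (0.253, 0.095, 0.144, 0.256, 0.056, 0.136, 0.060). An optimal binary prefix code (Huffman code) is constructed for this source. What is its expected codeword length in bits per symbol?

Repeatedly combine the two least-probable nodes; the expected code length is the sum of the merged weights.
merge 7/125 + 3/50 → 29/250
merge 19/200 + 29/250 → 211/1000
merge 17/125 + 18/125 → 7/25
merge 211/1000 + 253/1000 → 58/125
merge 32/125 + 7/25 → 67/125
merge 58/125 + 67/125 → 1
L = 29/250 + 211/1000 + 7/25 + 58/125 + 67/125 + 1 = 2607/1000 = 2.607 bits/symbol.

2.607 bits/symbol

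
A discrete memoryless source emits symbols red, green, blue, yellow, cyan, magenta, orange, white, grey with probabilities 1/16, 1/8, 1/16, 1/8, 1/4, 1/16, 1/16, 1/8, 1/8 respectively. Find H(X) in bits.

3 bits

Each probability is a power of 1/2, so log₂(1/p) is an integer.
H = Σ p·log₂(1/p) = 1/16·4 + 1/8·3 + 1/16·4 + 1/8·3 + 1/4·2 + 1/16·4 + 1/16·4 + 1/8·3 + 1/8·3 = 3 bits.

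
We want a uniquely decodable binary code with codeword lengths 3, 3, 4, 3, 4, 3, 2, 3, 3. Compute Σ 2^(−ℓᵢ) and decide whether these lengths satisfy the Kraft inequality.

1.125; no

With common denominator 2^4 = 16: Σ 2^(−ℓᵢ) = 2/16 + 2/16 + 1/16 + 2/16 + 1/16 + 2/16 + 4/16 + 2/16 + 2/16 = 18/16 = 1.125.
Kraft's inequality requires Σ ≤ 1; here Σ = 1.125 > 1, so no such prefix code exists.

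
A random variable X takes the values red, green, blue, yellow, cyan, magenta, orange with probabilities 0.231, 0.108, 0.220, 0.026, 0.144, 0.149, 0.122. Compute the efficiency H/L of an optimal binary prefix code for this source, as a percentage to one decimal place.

98.2%

Entropy H = −Σ p log₂ p ≈ 2.6347 bits.
Huffman merges: 13/500+27/250→67/500; 61/500+67/500→32/125; 18/125+149/1000→293/1000; 11/50+231/1000→451/1000; 32/125+293/1000→549/1000; 451/1000+549/1000→1. L = 2683/1000 ≈ 2.6830.
Efficiency = H/L = 2.6347/2.6830 = 98.2%.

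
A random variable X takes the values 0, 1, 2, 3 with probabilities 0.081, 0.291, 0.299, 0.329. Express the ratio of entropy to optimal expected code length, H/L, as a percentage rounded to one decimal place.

93.0%

Entropy H = −Σ p log₂ p ≈ 1.8604 bits.
Huffman merges: 81/1000+291/1000→93/250; 299/1000+329/1000→157/250; 93/250+157/250→1. L = 2 ≈ 2.0000.
Efficiency = H/L = 1.8604/2.0000 = 93.0%.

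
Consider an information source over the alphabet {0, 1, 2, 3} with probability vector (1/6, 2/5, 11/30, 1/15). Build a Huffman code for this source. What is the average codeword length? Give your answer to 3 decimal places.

Repeatedly combine the two least-probable nodes; the expected code length is the sum of the merged weights.
merge 1/15 + 1/6 → 7/30
merge 7/30 + 11/30 → 3/5
merge 2/5 + 3/5 → 1
L = 7/30 + 3/5 + 1 = 11/6 ≈ 1.833 bits/symbol.

1.833 bits/symbol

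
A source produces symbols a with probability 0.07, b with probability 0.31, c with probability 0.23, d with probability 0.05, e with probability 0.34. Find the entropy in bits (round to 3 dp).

2.025 bits

H = −Σ pᵢ log₂ pᵢ.
−0.07·log₂(0.07) = 0.2686
−0.31·log₂(0.31) = 0.5238
−0.23·log₂(0.23) = 0.4877
−0.05·log₂(0.05) = 0.2161
−0.34·log₂(0.34) = 0.5292
Sum ≈ 2.0253 → 2.025 bits.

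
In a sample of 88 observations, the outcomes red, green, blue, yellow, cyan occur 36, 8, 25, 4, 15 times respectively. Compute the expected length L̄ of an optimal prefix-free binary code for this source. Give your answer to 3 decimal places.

2.034 bits/symbol

Probabilities are the counts divided by 88.
Repeatedly combine the two least-probable nodes; the expected code length is the sum of the merged weights.
merge 1/22 + 1/11 → 3/22
merge 3/22 + 15/88 → 27/88
merge 25/88 + 27/88 → 13/22
merge 9/22 + 13/22 → 1
L = 3/22 + 27/88 + 13/22 + 1 = 179/88 ≈ 2.034 bits/symbol.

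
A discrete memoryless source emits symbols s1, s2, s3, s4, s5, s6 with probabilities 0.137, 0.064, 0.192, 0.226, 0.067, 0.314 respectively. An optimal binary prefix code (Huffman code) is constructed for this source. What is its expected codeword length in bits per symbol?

Repeatedly combine the two least-probable nodes; the expected code length is the sum of the merged weights.
merge 8/125 + 67/1000 → 131/1000
merge 131/1000 + 137/1000 → 67/250
merge 24/125 + 113/500 → 209/500
merge 67/250 + 157/500 → 291/500
merge 209/500 + 291/500 → 1
L = 131/1000 + 67/250 + 209/500 + 291/500 + 1 = 2399/1000 = 2.399 bits/symbol.

2.399 bits/symbol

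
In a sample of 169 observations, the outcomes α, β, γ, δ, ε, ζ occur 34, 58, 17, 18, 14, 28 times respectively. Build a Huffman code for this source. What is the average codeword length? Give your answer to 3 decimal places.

Probabilities are the counts divided by 169.
Repeatedly combine the two least-probable nodes; the expected code length is the sum of the merged weights.
merge 14/169 + 17/169 → 31/169
merge 18/169 + 28/169 → 46/169
merge 31/169 + 34/169 → 5/13
merge 46/169 + 58/169 → 8/13
merge 5/13 + 8/13 → 1
L = 31/169 + 46/169 + 5/13 + 8/13 + 1 = 415/169 ≈ 2.456 bits/symbol.

2.456 bits/symbol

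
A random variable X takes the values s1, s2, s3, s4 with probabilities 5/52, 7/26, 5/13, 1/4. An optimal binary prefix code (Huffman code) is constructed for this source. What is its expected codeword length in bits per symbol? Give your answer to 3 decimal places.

Repeatedly combine the two least-probable nodes; the expected code length is the sum of the merged weights.
merge 5/52 + 1/4 → 9/26
merge 7/26 + 9/26 → 8/13
merge 5/13 + 8/13 → 1
L = 9/26 + 8/13 + 1 = 51/26 ≈ 1.962 bits/symbol.

1.962 bits/symbol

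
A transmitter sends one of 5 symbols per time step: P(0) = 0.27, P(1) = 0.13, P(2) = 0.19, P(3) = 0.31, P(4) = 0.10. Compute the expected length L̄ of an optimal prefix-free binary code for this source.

Repeatedly combine the two least-probable nodes; the expected code length is the sum of the merged weights.
merge 1/10 + 13/100 → 23/100
merge 19/100 + 23/100 → 21/50
merge 27/100 + 31/100 → 29/50
merge 21/50 + 29/50 → 1
L = 23/100 + 21/50 + 29/50 + 1 = 223/100 = 2.23 bits/symbol.

2.23 bits/symbol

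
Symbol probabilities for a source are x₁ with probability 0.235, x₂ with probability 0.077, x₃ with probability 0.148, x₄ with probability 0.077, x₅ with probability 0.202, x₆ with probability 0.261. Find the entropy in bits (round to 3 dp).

H = −Σ pᵢ log₂ pᵢ.
−0.235·log₂(0.235) = 0.4910
−0.077·log₂(0.077) = 0.2848
−0.148·log₂(0.148) = 0.4079
−0.077·log₂(0.077) = 0.2848
−0.202·log₂(0.202) = 0.4661
−0.261·log₂(0.261) = 0.5058
Sum ≈ 2.4405 → 2.440 bits.

2.440 bits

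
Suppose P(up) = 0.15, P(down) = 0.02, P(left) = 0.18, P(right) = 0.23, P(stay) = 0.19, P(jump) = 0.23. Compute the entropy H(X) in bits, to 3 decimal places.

2.399 bits

H = −Σ pᵢ log₂ pᵢ.
−0.15·log₂(0.15) = 0.4105
−0.02·log₂(0.02) = 0.1129
−0.18·log₂(0.18) = 0.4453
−0.23·log₂(0.23) = 0.4877
−0.19·log₂(0.19) = 0.4552
−0.23·log₂(0.23) = 0.4877
Sum ≈ 2.3993 → 2.399 bits.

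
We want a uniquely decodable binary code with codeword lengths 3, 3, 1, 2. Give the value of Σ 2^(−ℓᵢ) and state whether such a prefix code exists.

With common denominator 2^3 = 8: Σ 2^(−ℓᵢ) = 1/8 + 1/8 + 4/8 + 2/8 = 8/8 = 1.
Kraft's inequality requires Σ ≤ 1; here Σ = 1 ≤ 1, so such a prefix code exists.

1; yes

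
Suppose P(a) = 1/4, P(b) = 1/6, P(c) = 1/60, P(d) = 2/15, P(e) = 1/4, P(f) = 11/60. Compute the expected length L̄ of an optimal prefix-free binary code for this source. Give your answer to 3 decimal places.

Repeatedly combine the two least-probable nodes; the expected code length is the sum of the merged weights.
merge 1/60 + 2/15 → 3/20
merge 3/20 + 1/6 → 19/60
merge 11/60 + 1/4 → 13/30
merge 1/4 + 19/60 → 17/30
merge 13/30 + 17/30 → 1
L = 3/20 + 19/60 + 13/30 + 17/30 + 1 = 37/15 ≈ 2.467 bits/symbol.

2.467 bits/symbol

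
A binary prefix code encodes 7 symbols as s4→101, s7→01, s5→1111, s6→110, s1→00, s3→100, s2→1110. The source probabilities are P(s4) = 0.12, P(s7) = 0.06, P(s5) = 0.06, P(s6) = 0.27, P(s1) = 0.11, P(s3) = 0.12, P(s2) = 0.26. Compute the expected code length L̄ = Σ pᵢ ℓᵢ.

3.15 bits/symbol

L̄ = Σ pᵢ·ℓᵢ = 0.12·3 + 0.06·2 + 0.06·4 + 0.27·3 + 0.11·2 + 0.12·3 + 0.26·4 = 3.15 bits/symbol.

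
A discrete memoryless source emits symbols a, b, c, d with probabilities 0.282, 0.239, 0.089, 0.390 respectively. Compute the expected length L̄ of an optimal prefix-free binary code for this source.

Repeatedly combine the two least-probable nodes; the expected code length is the sum of the merged weights.
merge 89/1000 + 239/1000 → 41/125
merge 141/500 + 41/125 → 61/100
merge 39/100 + 61/100 → 1
L = 41/125 + 61/100 + 1 = 969/500 = 1.938 bits/symbol.

1.938 bits/symbol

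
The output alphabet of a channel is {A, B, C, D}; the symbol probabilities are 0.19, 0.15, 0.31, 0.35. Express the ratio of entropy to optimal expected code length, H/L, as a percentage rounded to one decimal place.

Entropy H = −Σ p log₂ p ≈ 1.9197 bits.
Huffman merges: 3/20+19/100→17/50; 31/100+17/50→13/20; 7/20+13/20→1. L = 199/100 ≈ 1.9900.
Efficiency = H/L = 1.9197/1.9900 = 96.5%.

96.5%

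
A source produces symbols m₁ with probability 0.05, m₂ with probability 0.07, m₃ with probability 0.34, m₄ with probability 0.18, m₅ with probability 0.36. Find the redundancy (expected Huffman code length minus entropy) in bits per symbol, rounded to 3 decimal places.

Entropy H = −Σ p log₂ p ≈ 1.9897 bits.
Huffman merges: 1/20+7/100→3/25; 3/25+9/50→3/10; 3/10+17/50→16/25; 9/25+16/25→1. L = 103/50 ≈ 2.0600.
L − H = 2.0600 − 1.9897 = 0.070 bits.

0.070 bits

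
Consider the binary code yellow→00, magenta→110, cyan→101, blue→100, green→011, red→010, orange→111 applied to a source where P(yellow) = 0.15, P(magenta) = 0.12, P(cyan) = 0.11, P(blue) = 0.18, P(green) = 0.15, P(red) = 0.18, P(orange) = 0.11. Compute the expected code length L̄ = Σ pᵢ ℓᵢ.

2.85 bits/symbol

L̄ = Σ pᵢ·ℓᵢ = 0.15·2 + 0.12·3 + 0.11·3 + 0.18·3 + 0.15·3 + 0.18·3 + 0.11·3 = 2.85 bits/symbol.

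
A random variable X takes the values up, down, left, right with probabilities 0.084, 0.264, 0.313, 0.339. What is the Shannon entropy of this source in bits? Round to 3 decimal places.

1.861 bits

H = −Σ pᵢ log₂ pᵢ.
−0.084·log₂(0.084) = 0.3002
−0.264·log₂(0.264) = 0.5072
−0.313·log₂(0.313) = 0.5245
−0.339·log₂(0.339) = 0.5291
Sum ≈ 1.8610 → 1.861 bits.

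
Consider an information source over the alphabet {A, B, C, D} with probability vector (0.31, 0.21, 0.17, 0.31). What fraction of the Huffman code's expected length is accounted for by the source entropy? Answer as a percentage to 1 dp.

Entropy H = −Σ p log₂ p ≈ 1.9550 bits.
Huffman merges: 17/100+21/100→19/50; 31/100+31/100→31/50; 19/50+31/50→1. L = 2 ≈ 2.0000.
Efficiency = H/L = 1.9550/2.0000 = 97.7%.

97.7%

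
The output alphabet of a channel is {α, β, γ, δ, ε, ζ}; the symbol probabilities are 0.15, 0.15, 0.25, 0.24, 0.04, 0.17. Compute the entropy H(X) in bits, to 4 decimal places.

H = −Σ pᵢ log₂ pᵢ.
−0.15·log₂(0.15) = 0.4105
−0.15·log₂(0.15) = 0.4105
−0.25·log₂(0.25) = 0.5000
−0.24·log₂(0.24) = 0.4941
−0.04·log₂(0.04) = 0.1858
−0.17·log₂(0.17) = 0.4346
Sum ≈ 2.4356 → 2.4356 bits.

2.4356 bits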